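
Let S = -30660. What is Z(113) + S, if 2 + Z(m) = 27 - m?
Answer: -30748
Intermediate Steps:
Z(m) = 25 - m (Z(m) = -2 + (27 - m) = 25 - m)
Z(113) + S = (25 - 1*113) - 30660 = (25 - 113) - 30660 = -88 - 30660 = -30748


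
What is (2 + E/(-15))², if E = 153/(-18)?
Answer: 5929/900 ≈ 6.5878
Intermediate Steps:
E = -17/2 (E = 153*(-1/18) = -17/2 ≈ -8.5000)
(2 + E/(-15))² = (2 - 17/2/(-15))² = (2 - 17/2*(-1/15))² = (2 + 17/30)² = (77/30)² = 5929/900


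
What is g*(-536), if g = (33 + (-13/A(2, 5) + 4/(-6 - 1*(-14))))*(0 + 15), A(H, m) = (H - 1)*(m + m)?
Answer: -258888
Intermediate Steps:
A(H, m) = 2*m*(-1 + H) (A(H, m) = (-1 + H)*(2*m) = 2*m*(-1 + H))
g = 483 (g = (33 + (-13*1/(10*(-1 + 2)) + 4/(-6 - 1*(-14))))*(0 + 15) = (33 + (-13/(2*5*1) + 4/(-6 + 14)))*15 = (33 + (-13/10 + 4/8))*15 = (33 + (-13*1/10 + 4*(1/8)))*15 = (33 + (-13/10 + 1/2))*15 = (33 - 4/5)*15 = (161/5)*15 = 483)
g*(-536) = 483*(-536) = -258888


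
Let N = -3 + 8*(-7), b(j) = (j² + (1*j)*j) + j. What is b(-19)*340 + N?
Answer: 238961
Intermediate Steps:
b(j) = j + 2*j² (b(j) = (j² + j*j) + j = (j² + j²) + j = 2*j² + j = j + 2*j²)
N = -59 (N = -3 - 56 = -59)
b(-19)*340 + N = -19*(1 + 2*(-19))*340 - 59 = -19*(1 - 38)*340 - 59 = -19*(-37)*340 - 59 = 703*340 - 59 = 239020 - 59 = 238961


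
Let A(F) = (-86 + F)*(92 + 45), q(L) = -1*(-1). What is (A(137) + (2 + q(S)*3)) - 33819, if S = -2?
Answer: -26827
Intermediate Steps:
q(L) = 1
A(F) = -11782 + 137*F (A(F) = (-86 + F)*137 = -11782 + 137*F)
(A(137) + (2 + q(S)*3)) - 33819 = ((-11782 + 137*137) + (2 + 1*3)) - 33819 = ((-11782 + 18769) + (2 + 3)) - 33819 = (6987 + 5) - 33819 = 6992 - 33819 = -26827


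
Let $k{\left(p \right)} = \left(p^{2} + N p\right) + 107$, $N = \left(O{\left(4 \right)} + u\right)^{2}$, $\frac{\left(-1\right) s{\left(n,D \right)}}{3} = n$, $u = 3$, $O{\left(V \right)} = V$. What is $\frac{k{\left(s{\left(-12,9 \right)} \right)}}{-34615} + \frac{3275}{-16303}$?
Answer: $- \frac{23570818}{80618335} \approx -0.29238$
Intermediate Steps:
$s{\left(n,D \right)} = - 3 n$
$N = 49$ ($N = \left(4 + 3\right)^{2} = 7^{2} = 49$)
$k{\left(p \right)} = 107 + p^{2} + 49 p$ ($k{\left(p \right)} = \left(p^{2} + 49 p\right) + 107 = 107 + p^{2} + 49 p$)
$\frac{k{\left(s{\left(-12,9 \right)} \right)}}{-34615} + \frac{3275}{-16303} = \frac{107 + \left(\left(-3\right) \left(-12\right)\right)^{2} + 49 \left(\left(-3\right) \left(-12\right)\right)}{-34615} + \frac{3275}{-16303} = \left(107 + 36^{2} + 49 \cdot 36\right) \left(- \frac{1}{34615}\right) + 3275 \left(- \frac{1}{16303}\right) = \left(107 + 1296 + 1764\right) \left(- \frac{1}{34615}\right) - \frac{3275}{16303} = 3167 \left(- \frac{1}{34615}\right) - \frac{3275}{16303} = - \frac{3167}{34615} - \frac{3275}{16303} = - \frac{23570818}{80618335}$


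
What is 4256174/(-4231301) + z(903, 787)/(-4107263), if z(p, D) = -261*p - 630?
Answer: -16481314558549/17379066039163 ≈ -0.94834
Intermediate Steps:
z(p, D) = -630 - 261*p
4256174/(-4231301) + z(903, 787)/(-4107263) = 4256174/(-4231301) + (-630 - 261*903)/(-4107263) = 4256174*(-1/4231301) + (-630 - 235683)*(-1/4107263) = -4256174/4231301 - 236313*(-1/4107263) = -4256174/4231301 + 236313/4107263 = -16481314558549/17379066039163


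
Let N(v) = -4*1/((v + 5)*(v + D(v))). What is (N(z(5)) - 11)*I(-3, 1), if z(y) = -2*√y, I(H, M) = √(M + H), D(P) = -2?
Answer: -21*I*√2/2 + 3*I*√10/10 ≈ -13.901*I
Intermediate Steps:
I(H, M) = √(H + M)
N(v) = -4/((-2 + v)*(5 + v)) (N(v) = -4*1/((v - 2)*(v + 5)) = -4*1/((-2 + v)*(5 + v)) = -4/((-2 + v)*(5 + v)))
(N(z(5)) - 11)*I(-3, 1) = (-4/(-10 + (-2*√5)² + 3*(-2*√5)) - 11)*√(-3 + 1) = (-4/(-10 + 20 - 6*√5) - 11)*√(-2) = (-4/(10 - 6*√5) - 11)*(I*√2) = (-11 - 4/(10 - 6*√5))*(I*√2) = I*√2*(-11 - 4/(10 - 6*√5))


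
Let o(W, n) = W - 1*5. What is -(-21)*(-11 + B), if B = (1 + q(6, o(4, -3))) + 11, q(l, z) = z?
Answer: 0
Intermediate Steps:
o(W, n) = -5 + W (o(W, n) = W - 5 = -5 + W)
B = 11 (B = (1 + (-5 + 4)) + 11 = (1 - 1) + 11 = 0 + 11 = 11)
-(-21)*(-11 + B) = -(-21)*(-11 + 11) = -(-21)*0 = -1*0 = 0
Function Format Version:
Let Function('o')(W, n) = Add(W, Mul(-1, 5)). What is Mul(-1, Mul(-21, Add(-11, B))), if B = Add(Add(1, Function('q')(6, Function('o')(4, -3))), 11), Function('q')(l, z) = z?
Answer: 0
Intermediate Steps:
Function('o')(W, n) = Add(-5, W) (Function('o')(W, n) = Add(W, -5) = Add(-5, W))
B = 11 (B = Add(Add(1, Add(-5, 4)), 11) = Add(Add(1, -1), 11) = Add(0, 11) = 11)
Mul(-1, Mul(-21, Add(-11, B))) = Mul(-1, Mul(-21, Add(-11, 11))) = Mul(-1, Mul(-21, 0)) = Mul(-1, 0) = 0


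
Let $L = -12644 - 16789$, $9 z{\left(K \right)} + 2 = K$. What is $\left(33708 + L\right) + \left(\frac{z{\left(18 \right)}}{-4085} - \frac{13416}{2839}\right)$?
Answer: $\frac{445713409961}{104375835} \approx 4270.3$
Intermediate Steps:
$z{\left(K \right)} = - \frac{2}{9} + \frac{K}{9}$
$L = -29433$ ($L = -12644 - 16789 = -29433$)
$\left(33708 + L\right) + \left(\frac{z{\left(18 \right)}}{-4085} - \frac{13416}{2839}\right) = \left(33708 - 29433\right) - \left(\frac{13416}{2839} - \frac{- \frac{2}{9} + \frac{1}{9} \cdot 18}{-4085}\right) = 4275 - \left(\frac{13416}{2839} - \left(- \frac{2}{9} + 2\right) \left(- \frac{1}{4085}\right)\right) = 4275 + \left(\frac{16}{9} \left(- \frac{1}{4085}\right) - \frac{13416}{2839}\right) = 4275 - \frac{493284664}{104375835} = \frac{445713409961}{104375835}$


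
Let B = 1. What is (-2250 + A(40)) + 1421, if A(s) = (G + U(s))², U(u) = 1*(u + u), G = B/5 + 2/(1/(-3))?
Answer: 116916/25 ≈ 4676.6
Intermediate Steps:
G = -29/5 (G = 1/5 + 2/(1/(-3)) = 1*(⅕) + 2/(-⅓) = ⅕ + 2*(-3) = ⅕ - 6 = -29/5 ≈ -5.8000)
U(u) = 2*u (U(u) = 1*(2*u) = 2*u)
A(s) = (-29/5 + 2*s)²
(-2250 + A(40)) + 1421 = (-2250 + (-29 + 10*40)²/25) + 1421 = (-2250 + (-29 + 400)²/25) + 1421 = (-2250 + (1/25)*371²) + 1421 = (-2250 + (1/25)*137641) + 1421 = (-2250 + 137641/25) + 1421 = 81391/25 + 1421 = 116916/25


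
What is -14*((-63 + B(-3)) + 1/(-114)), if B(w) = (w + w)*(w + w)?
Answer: 21553/57 ≈ 378.12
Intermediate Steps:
B(w) = 4*w² (B(w) = (2*w)*(2*w) = 4*w²)
-14*((-63 + B(-3)) + 1/(-114)) = -14*((-63 + 4*(-3)²) + 1/(-114)) = -14*((-63 + 4*9) - 1/114) = -14*((-63 + 36) - 1/114) = -14*(-27 - 1/114) = -14*(-3079/114) = 21553/57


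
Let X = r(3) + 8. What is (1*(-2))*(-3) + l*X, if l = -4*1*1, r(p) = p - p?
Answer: -26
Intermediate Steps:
r(p) = 0
X = 8 (X = 0 + 8 = 8)
l = -4 (l = -4*1 = -4)
(1*(-2))*(-3) + l*X = (1*(-2))*(-3) - 4*8 = -2*(-3) - 32 = 6 - 32 = -26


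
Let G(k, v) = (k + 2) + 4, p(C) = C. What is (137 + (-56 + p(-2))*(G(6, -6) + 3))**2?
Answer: 537289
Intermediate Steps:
G(k, v) = 6 + k (G(k, v) = (2 + k) + 4 = 6 + k)
(137 + (-56 + p(-2))*(G(6, -6) + 3))**2 = (137 + (-56 - 2)*((6 + 6) + 3))**2 = (137 - 58*(12 + 3))**2 = (137 - 58*15)**2 = (137 - 870)**2 = (-733)**2 = 537289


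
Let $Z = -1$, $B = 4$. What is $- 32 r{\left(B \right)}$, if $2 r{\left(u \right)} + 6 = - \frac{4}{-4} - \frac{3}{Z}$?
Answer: $32$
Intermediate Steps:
$r{\left(u \right)} = -1$ ($r{\left(u \right)} = -3 + \frac{- \frac{4}{-4} - \frac{3}{-1}}{2} = -3 + \frac{\left(-4\right) \left(- \frac{1}{4}\right) - -3}{2} = -3 + \frac{1 + 3}{2} = -3 + \frac{1}{2} \cdot 4 = -3 + 2 = -1$)
$- 32 r{\left(B \right)} = \left(-32\right) \left(-1\right) = 32$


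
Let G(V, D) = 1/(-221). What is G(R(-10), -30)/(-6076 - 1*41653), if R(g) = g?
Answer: 1/10548109 ≈ 9.4804e-8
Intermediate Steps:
G(V, D) = -1/221
G(R(-10), -30)/(-6076 - 1*41653) = -1/(221*(-6076 - 1*41653)) = -1/(221*(-6076 - 41653)) = -1/221/(-47729) = -1/221*(-1/47729) = 1/10548109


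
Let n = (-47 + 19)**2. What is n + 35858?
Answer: 36642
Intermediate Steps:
n = 784 (n = (-28)**2 = 784)
n + 35858 = 784 + 35858 = 36642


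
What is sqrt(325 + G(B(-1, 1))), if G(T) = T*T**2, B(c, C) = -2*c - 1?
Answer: sqrt(326) ≈ 18.055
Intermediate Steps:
B(c, C) = -1 - 2*c
G(T) = T**3
sqrt(325 + G(B(-1, 1))) = sqrt(325 + (-1 - 2*(-1))**3) = sqrt(325 + (-1 + 2)**3) = sqrt(325 + 1**3) = sqrt(325 + 1) = sqrt(326)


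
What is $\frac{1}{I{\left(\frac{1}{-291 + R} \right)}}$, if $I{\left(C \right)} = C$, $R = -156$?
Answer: $-447$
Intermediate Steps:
$\frac{1}{I{\left(\frac{1}{-291 + R} \right)}} = \frac{1}{\frac{1}{-291 - 156}} = \frac{1}{\frac{1}{-447}} = \frac{1}{- \frac{1}{447}} = -447$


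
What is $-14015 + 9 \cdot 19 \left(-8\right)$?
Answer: $-15383$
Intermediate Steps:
$-14015 + 9 \cdot 19 \left(-8\right) = -14015 + 171 \left(-8\right) = -14015 - 1368 = -15383$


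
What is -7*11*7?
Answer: -539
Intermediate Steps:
-7*11*7 = -77*7 = -539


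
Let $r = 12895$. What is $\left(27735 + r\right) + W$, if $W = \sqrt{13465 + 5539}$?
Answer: $40630 + 2 \sqrt{4751} \approx 40768.0$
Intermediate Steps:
$W = 2 \sqrt{4751}$ ($W = \sqrt{19004} = 2 \sqrt{4751} \approx 137.85$)
$\left(27735 + r\right) + W = \left(27735 + 12895\right) + 2 \sqrt{4751} = 40630 + 2 \sqrt{4751}$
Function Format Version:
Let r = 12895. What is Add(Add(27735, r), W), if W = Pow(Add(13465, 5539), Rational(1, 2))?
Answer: Add(40630, Mul(2, Pow(4751, Rational(1, 2)))) ≈ 40768.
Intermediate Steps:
W = Mul(2, Pow(4751, Rational(1, 2))) (W = Pow(19004, Rational(1, 2)) = Mul(2, Pow(4751, Rational(1, 2))) ≈ 137.85)
Add(Add(27735, r), W) = Add(Add(27735, 12895), Mul(2, Pow(4751, Rational(1, 2)))) = Add(40630, Mul(2, Pow(4751, Rational(1, 2))))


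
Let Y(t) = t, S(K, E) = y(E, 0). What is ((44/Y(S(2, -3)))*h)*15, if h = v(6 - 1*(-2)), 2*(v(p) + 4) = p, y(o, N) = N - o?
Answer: 0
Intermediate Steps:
S(K, E) = -E (S(K, E) = 0 - E = -E)
v(p) = -4 + p/2
h = 0 (h = -4 + (6 - 1*(-2))/2 = -4 + (6 + 2)/2 = -4 + (½)*8 = -4 + 4 = 0)
((44/Y(S(2, -3)))*h)*15 = ((44/((-1*(-3))))*0)*15 = ((44/3)*0)*15 = 0*15 = 0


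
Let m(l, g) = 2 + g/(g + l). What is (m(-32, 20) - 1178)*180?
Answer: -211980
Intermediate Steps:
(m(-32, 20) - 1178)*180 = ((2*(-32) + 3*20)/(20 - 32) - 1178)*180 = ((-64 + 60)/(-12) - 1178)*180 = (-1/12*(-4) - 1178)*180 = (1/3 - 1178)*180 = -3533/3*180 = -211980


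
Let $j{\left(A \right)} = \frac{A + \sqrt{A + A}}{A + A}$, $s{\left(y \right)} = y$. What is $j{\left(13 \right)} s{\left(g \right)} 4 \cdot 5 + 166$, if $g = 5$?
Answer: $216 + \frac{50 \sqrt{26}}{13} \approx 235.61$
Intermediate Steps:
$j{\left(A \right)} = \frac{A + \sqrt{2} \sqrt{A}}{2 A}$ ($j{\left(A \right)} = \frac{A + \sqrt{2 A}}{2 A} = \left(A + \sqrt{2} \sqrt{A}\right) \frac{1}{2 A} = \frac{A + \sqrt{2} \sqrt{A}}{2 A}$)
$j{\left(13 \right)} s{\left(g \right)} 4 \cdot 5 + 166 = \left(\frac{1}{2} + \frac{\sqrt{2}}{2 \sqrt{13}}\right) 5 \cdot 4 \cdot 5 + 166 = \left(\frac{1}{2} + \frac{\sqrt{2} \frac{\sqrt{13}}{13}}{2}\right) 20 \cdot 5 + 166 = \left(\frac{1}{2} + \frac{\sqrt{26}}{26}\right) 100 + 166 = \left(50 + \frac{50 \sqrt{26}}{13}\right) + 166 = 216 + \frac{50 \sqrt{26}}{13}$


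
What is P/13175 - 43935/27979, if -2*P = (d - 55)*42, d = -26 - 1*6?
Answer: -527725992/368623325 ≈ -1.4316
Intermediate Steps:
d = -32 (d = -26 - 6 = -32)
P = 1827 (P = -(-32 - 55)*42/2 = -(-87)*42/2 = -½*(-3654) = 1827)
P/13175 - 43935/27979 = 1827/13175 - 43935/27979 = -527725992/368623325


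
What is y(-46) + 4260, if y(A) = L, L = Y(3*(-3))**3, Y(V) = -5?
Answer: 4135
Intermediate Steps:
L = -125 (L = (-5)**3 = -125)
y(A) = -125
y(-46) + 4260 = -125 + 4260 = 4135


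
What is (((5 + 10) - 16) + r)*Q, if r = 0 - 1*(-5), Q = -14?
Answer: -56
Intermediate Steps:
r = 5 (r = 0 + 5 = 5)
(((5 + 10) - 16) + r)*Q = (((5 + 10) - 16) + 5)*(-14) = ((15 - 16) + 5)*(-14) = (-1 + 5)*(-14) = 4*(-14) = -56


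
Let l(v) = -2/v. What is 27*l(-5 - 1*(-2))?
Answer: 18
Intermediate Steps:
27*l(-5 - 1*(-2)) = 27*(-2/(-5 - 1*(-2))) = 27*(-2/(-5 + 2)) = 27*(-2/(-3)) = 27*(-2*(-⅓)) = 27*(⅔) = 18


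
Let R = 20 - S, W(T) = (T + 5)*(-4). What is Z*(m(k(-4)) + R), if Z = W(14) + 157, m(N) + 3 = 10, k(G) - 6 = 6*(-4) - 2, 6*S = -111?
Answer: 7371/2 ≈ 3685.5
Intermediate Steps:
S = -37/2 (S = (⅙)*(-111) = -37/2 ≈ -18.500)
k(G) = -20 (k(G) = 6 + (6*(-4) - 2) = 6 + (-24 - 2) = 6 - 26 = -20)
m(N) = 7 (m(N) = -3 + 10 = 7)
W(T) = -20 - 4*T (W(T) = (5 + T)*(-4) = -20 - 4*T)
R = 77/2 (R = 20 - 1*(-37/2) = 20 + 37/2 = 77/2 ≈ 38.500)
Z = 81 (Z = (-20 - 4*14) + 157 = (-20 - 56) + 157 = -76 + 157 = 81)
Z*(m(k(-4)) + R) = 81*(7 + 77/2) = 81*(91/2) = 7371/2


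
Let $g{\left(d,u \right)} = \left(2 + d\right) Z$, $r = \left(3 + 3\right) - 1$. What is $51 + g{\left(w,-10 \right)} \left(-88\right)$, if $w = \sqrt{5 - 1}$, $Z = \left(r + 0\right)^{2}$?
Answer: $-8749$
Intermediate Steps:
$r = 5$ ($r = 6 - 1 = 5$)
$Z = 25$ ($Z = \left(5 + 0\right)^{2} = 5^{2} = 25$)
$w = 2$ ($w = \sqrt{4} = 2$)
$g{\left(d,u \right)} = 50 + 25 d$ ($g{\left(d,u \right)} = \left(2 + d\right) 25 = 50 + 25 d$)
$51 + g{\left(w,-10 \right)} \left(-88\right) = 51 + \left(50 + 25 \cdot 2\right) \left(-88\right) = 51 + \left(50 + 50\right) \left(-88\right) = 51 + 100 \left(-88\right) = 51 - 8800 = -8749$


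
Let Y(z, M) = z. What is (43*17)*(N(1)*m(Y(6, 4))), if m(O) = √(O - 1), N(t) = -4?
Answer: -2924*√5 ≈ -6538.3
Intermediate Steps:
m(O) = √(-1 + O)
(43*17)*(N(1)*m(Y(6, 4))) = (43*17)*(-4*√(-1 + 6)) = 731*(-4*√5) = -2924*√5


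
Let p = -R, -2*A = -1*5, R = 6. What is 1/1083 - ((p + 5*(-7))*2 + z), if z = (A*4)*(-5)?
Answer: 142957/1083 ≈ 132.00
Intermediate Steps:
A = 5/2 (A = -(-1)*5/2 = -1/2*(-5) = 5/2 ≈ 2.5000)
z = -50 (z = ((5/2)*4)*(-5) = 10*(-5) = -50)
p = -6 (p = -1*6 = -6)
1/1083 - ((p + 5*(-7))*2 + z) = 1/1083 - ((-6 + 5*(-7))*2 - 50) = 1/1083 - ((-6 - 35)*2 - 50) = 1/1083 - (-41*2 - 50) = 1/1083 - (-82 - 50) = 1/1083 - 1*(-132) = 1/1083 + 132 = 142957/1083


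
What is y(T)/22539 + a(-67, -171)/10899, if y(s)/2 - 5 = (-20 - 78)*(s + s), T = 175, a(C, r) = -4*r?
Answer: -81349526/27294729 ≈ -2.9804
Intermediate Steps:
y(s) = 10 - 392*s (y(s) = 10 + 2*((-20 - 78)*(s + s)) = 10 + 2*(-196*s) = 10 - 392*s)
y(T)/22539 + a(-67, -171)/10899 = (10 - 392*175)/22539 - 4*(-171)/10899 = (10 - 68600)*(1/22539) + 684*(1/10899) = -68590*1/22539 + 76/1211 = -68590/22539 + 76/1211 = -81349526/27294729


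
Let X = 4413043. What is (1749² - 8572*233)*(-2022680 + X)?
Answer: 2537908156175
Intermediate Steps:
(1749² - 8572*233)*(-2022680 + X) = (1749² - 8572*233)*(-2022680 + 4413043) = (3059001 - 1997276)*2390363 = 1061725*2390363 = 2537908156175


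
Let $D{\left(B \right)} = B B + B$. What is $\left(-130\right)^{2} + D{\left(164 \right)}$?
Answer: $43960$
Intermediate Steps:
$D{\left(B \right)} = B + B^{2}$ ($D{\left(B \right)} = B^{2} + B = B + B^{2}$)
$\left(-130\right)^{2} + D{\left(164 \right)} = \left(-130\right)^{2} + 164 \left(1 + 164\right) = 16900 + 164 \cdot 165 = 16900 + 27060 = 43960$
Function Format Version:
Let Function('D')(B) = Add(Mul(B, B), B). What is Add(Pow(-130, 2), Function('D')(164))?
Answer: 43960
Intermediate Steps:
Function('D')(B) = Add(B, Pow(B, 2)) (Function('D')(B) = Add(Pow(B, 2), B) = Add(B, Pow(B, 2)))
Add(Pow(-130, 2), Function('D')(164)) = Add(Pow(-130, 2), Mul(164, Add(1, 164))) = Add(16900, Mul(164, 165)) = Add(16900, 27060) = 43960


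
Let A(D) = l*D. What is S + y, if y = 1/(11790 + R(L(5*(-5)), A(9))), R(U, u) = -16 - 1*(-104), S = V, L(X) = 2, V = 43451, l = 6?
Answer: 516110979/11878 ≈ 43451.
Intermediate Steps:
A(D) = 6*D
S = 43451
R(U, u) = 88 (R(U, u) = -16 + 104 = 88)
y = 1/11878 (y = 1/(11790 + 88) = 1/11878 ≈ 8.4189e-5)
S + y = 43451 + 1/11878 = 516110979/11878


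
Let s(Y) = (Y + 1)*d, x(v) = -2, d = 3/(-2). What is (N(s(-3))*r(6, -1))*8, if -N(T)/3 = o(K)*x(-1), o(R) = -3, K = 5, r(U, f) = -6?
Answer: 864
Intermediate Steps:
d = -3/2 (d = 3*(-1/2) = -3/2 ≈ -1.5000)
s(Y) = -3/2 - 3*Y/2 (s(Y) = (Y + 1)*(-3/2) = (1 + Y)*(-3/2) = -3/2 - 3*Y/2)
N(T) = -18 (N(T) = -(-9)*(-2) = -3*6 = -18)
(N(s(-3))*r(6, -1))*8 = -18*(-6)*8 = 108*8 = 864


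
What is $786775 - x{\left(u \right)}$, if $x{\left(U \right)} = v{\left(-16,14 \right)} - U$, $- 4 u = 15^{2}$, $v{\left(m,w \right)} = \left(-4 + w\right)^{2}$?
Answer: $\frac{3146475}{4} \approx 7.8662 \cdot 10^{5}$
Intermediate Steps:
$u = - \frac{225}{4}$ ($u = - \frac{15^{2}}{4} = \left(- \frac{1}{4}\right) 225 = - \frac{225}{4} \approx -56.25$)
$x{\left(U \right)} = 100 - U$ ($x{\left(U \right)} = \left(-4 + 14\right)^{2} - U = 10^{2} - U = 100 - U$)
$786775 - x{\left(u \right)} = 786775 - \left(100 - - \frac{225}{4}\right) = 786775 - \left(100 + \frac{225}{4}\right) = 786775 - \frac{625}{4} = \frac{3146475}{4}$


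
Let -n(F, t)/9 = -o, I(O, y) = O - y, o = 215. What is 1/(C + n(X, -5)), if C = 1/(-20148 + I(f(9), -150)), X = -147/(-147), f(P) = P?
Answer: 19989/38678714 ≈ 0.00051680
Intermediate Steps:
X = 1 (X = -147*(-1/147) = 1)
n(F, t) = 1935 (n(F, t) = -(-9)*215 = -9*(-215) = 1935)
C = -1/19989 (C = 1/(-20148 + (9 - 1*(-150))) = 1/(-20148 + (9 + 150)) = 1/(-20148 + 159) = 1/(-19989) = -1/19989 ≈ -5.0028e-5)
1/(C + n(X, -5)) = 1/(-1/19989 + 1935) = 1/(38678714/19989) = 19989/38678714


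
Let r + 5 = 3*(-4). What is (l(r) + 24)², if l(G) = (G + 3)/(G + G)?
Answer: 172225/289 ≈ 595.93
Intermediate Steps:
r = -17 (r = -5 + 3*(-4) = -5 - 12 = -17)
l(G) = (3 + G)/(2*G) (l(G) = (3 + G)/((2*G)) = (3 + G)*(1/(2*G)) = (3 + G)/(2*G))
(l(r) + 24)² = ((½)*(3 - 17)/(-17) + 24)² = ((½)*(-1/17)*(-14) + 24)² = (7/17 + 24)² = (415/17)² = 172225/289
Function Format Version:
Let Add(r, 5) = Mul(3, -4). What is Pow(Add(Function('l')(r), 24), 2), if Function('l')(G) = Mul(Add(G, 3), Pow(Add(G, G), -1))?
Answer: Rational(172225, 289) ≈ 595.93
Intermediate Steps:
r = -17 (r = Add(-5, Mul(3, -4)) = Add(-5, -12) = -17)
Function('l')(G) = Mul(Rational(1, 2), Pow(G, -1), Add(3, G)) (Function('l')(G) = Mul(Add(3, G), Pow(Mul(2, G), -1)) = Mul(Add(3, G), Mul(Rational(1, 2), Pow(G, -1))) = Mul(Rational(1, 2), Pow(G, -1), Add(3, G)))
Pow(Add(Function('l')(r), 24), 2) = Pow(Add(Mul(Rational(1, 2), Pow(-17, -1), Add(3, -17)), 24), 2) = Pow(Add(Mul(Rational(1, 2), Rational(-1, 17), -14), 24), 2) = Pow(Add(Rational(7, 17), 24), 2) = Pow(Rational(415, 17), 2) = Rational(172225, 289)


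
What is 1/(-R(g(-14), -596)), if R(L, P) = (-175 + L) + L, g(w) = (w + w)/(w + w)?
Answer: 1/173 ≈ 0.0057803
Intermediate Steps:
g(w) = 1 (g(w) = (2*w)/((2*w)) = (2*w)*(1/(2*w)) = 1)
R(L, P) = -175 + 2*L
1/(-R(g(-14), -596)) = 1/(-(-175 + 2*1)) = 1/(-(-175 + 2)) = 1/(-1*(-173)) = 1/173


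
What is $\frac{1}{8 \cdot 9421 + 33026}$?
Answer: $\frac{1}{108394} \approx 9.2256 \cdot 10^{-6}$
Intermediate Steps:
$\frac{1}{8 \cdot 9421 + 33026} = \frac{1}{75368 + 33026} = \frac{1}{108394}$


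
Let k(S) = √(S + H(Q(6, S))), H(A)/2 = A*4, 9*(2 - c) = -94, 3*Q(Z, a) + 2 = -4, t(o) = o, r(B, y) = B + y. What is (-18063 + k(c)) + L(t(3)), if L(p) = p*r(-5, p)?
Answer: -18069 + 4*I*√2/3 ≈ -18069.0 + 1.8856*I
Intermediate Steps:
Q(Z, a) = -2 (Q(Z, a) = -⅔ + (⅓)*(-4) = -⅔ - 4/3 = -2)
c = 112/9 (c = 2 - ⅑*(-94) = 2 + 94/9 = 112/9 ≈ 12.444)
H(A) = 8*A (H(A) = 2*(A*4) = 2*(4*A) = 8*A)
k(S) = √(-16 + S) (k(S) = √(S + 8*(-2)) = √(S - 16) = √(-16 + S))
L(p) = p*(-5 + p)
(-18063 + k(c)) + L(t(3)) = (-18063 + √(-16 + 112/9)) + 3*(-5 + 3) = (-18063 + √(-32/9)) + 3*(-2) = (-18063 + 4*I*√2/3) - 6 = -18069 + 4*I*√2/3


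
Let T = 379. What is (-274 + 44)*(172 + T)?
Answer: -126730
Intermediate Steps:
(-274 + 44)*(172 + T) = (-274 + 44)*(172 + 379) = -230*551 = -126730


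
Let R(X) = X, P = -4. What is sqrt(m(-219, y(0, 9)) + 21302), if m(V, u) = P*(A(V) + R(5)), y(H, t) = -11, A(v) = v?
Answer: 3*sqrt(2462) ≈ 148.86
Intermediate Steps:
m(V, u) = -20 - 4*V (m(V, u) = -4*(V + 5) = -4*(5 + V) = -20 - 4*V)
sqrt(m(-219, y(0, 9)) + 21302) = sqrt((-20 - 4*(-219)) + 21302) = sqrt((-20 + 876) + 21302) = sqrt(856 + 21302) = sqrt(22158) = 3*sqrt(2462)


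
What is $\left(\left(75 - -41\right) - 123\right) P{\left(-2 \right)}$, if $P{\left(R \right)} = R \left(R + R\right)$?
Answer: $-56$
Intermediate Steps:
$P{\left(R \right)} = 2 R^{2}$ ($P{\left(R \right)} = R 2 R = 2 R^{2}$)
$\left(\left(75 - -41\right) - 123\right) P{\left(-2 \right)} = \left(\left(75 - -41\right) - 123\right) 2 \left(-2\right)^{2} = \left(\left(75 + 41\right) - 123\right) 2 \cdot 4 = \left(116 - 123\right) 8 = \left(-7\right) 8 = -56$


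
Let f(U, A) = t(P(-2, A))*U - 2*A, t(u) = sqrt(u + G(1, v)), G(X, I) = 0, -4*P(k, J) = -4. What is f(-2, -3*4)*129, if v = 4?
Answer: 2838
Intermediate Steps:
P(k, J) = 1 (P(k, J) = -1/4*(-4) = 1)
t(u) = sqrt(u) (t(u) = sqrt(u + 0) = sqrt(u))
f(U, A) = U - 2*A (f(U, A) = sqrt(1)*U - 2*A = 1*U - 2*A = U - 2*A)
f(-2, -3*4)*129 = (-2 - (-6)*4)*129 = (-2 - 2*(-12))*129 = (-2 + 24)*129 = 22*129 = 2838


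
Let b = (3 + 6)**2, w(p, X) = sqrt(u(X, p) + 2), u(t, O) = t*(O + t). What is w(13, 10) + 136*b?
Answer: 11016 + 2*sqrt(58) ≈ 11031.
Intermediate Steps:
w(p, X) = sqrt(2 + X*(X + p)) (w(p, X) = sqrt(X*(p + X) + 2) = sqrt(X*(X + p) + 2) = sqrt(2 + X*(X + p)))
b = 81 (b = 9**2 = 81)
w(13, 10) + 136*b = sqrt(2 + 10*(10 + 13)) + 136*81 = sqrt(2 + 10*23) + 11016 = sqrt(2 + 230) + 11016 = sqrt(232) + 11016 = 2*sqrt(58) + 11016 = 11016 + 2*sqrt(58)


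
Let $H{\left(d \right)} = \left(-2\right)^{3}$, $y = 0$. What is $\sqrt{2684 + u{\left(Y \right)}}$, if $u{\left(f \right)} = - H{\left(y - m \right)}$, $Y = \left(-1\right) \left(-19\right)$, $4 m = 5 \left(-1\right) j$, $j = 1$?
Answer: $2 \sqrt{673} \approx 51.884$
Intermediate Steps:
$m = - \frac{5}{4}$ ($m = \frac{5 \left(-1\right) 1}{4} = \frac{\left(-5\right) 1}{4} = \frac{1}{4} \left(-5\right) = - \frac{5}{4} \approx -1.25$)
$Y = 19$
$H{\left(d \right)} = -8$
$u{\left(f \right)} = 8$ ($u{\left(f \right)} = \left(-1\right) \left(-8\right) = 8$)
$\sqrt{2684 + u{\left(Y \right)}} = \sqrt{2684 + 8} = \sqrt{2692} = 2 \sqrt{673}$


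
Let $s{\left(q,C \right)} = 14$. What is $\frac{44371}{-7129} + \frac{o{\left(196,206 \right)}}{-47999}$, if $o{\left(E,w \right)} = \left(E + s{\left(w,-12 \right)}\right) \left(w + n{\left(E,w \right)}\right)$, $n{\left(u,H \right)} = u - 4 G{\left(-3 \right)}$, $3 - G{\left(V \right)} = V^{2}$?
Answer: $- \frac{395360567}{48883553} \approx -8.0878$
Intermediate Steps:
$G{\left(V \right)} = 3 - V^{2}$
$n{\left(u,H \right)} = 24 + u$ ($n{\left(u,H \right)} = u - 4 \left(3 - \left(-3\right)^{2}\right) = u - 4 \left(3 - 9\right) = u - -24 = u + 24 = 24 + u$)
$o{\left(E,w \right)} = \left(14 + E\right) \left(24 + E + w\right)$ ($o{\left(E,w \right)} = \left(E + 14\right) \left(w + \left(24 + E\right)\right) = \left(14 + E\right) \left(24 + E + w\right)$)
$\frac{44371}{-7129} + \frac{o{\left(196,206 \right)}}{-47999} = \frac{44371}{-7129} + \frac{336 + 196^{2} + 14 \cdot 206 + 38 \cdot 196 + 196 \cdot 206}{-47999} = 44371 \left(- \frac{1}{7129}\right) + \left(336 + 38416 + 2884 + 7448 + 40376\right) \left(- \frac{1}{47999}\right) = - \frac{44371}{7129} + 89460 \left(- \frac{1}{47999}\right) = - \frac{44371}{7129} - \frac{12780}{6857} = - \frac{395360567}{48883553}$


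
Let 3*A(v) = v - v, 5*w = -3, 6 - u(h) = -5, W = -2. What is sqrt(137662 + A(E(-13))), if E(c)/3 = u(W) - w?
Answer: sqrt(137662) ≈ 371.03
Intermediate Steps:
u(h) = 11 (u(h) = 6 - 1*(-5) = 6 + 5 = 11)
w = -3/5 (w = (1/5)*(-3) = -3/5 ≈ -0.60000)
E(c) = 174/5 (E(c) = 3*(11 - 1*(-3/5)) = 3*(11 + 3/5) = 3*(58/5) = 174/5)
A(v) = 0 (A(v) = (v - v)/3 = (1/3)*0 = 0)
sqrt(137662 + A(E(-13))) = sqrt(137662 + 0) = sqrt(137662)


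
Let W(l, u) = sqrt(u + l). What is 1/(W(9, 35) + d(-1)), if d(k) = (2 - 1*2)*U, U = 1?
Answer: sqrt(11)/22 ≈ 0.15076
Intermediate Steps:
d(k) = 0 (d(k) = (2 - 1*2)*1 = (2 - 2)*1 = 0*1 = 0)
W(l, u) = sqrt(l + u)
1/(W(9, 35) + d(-1)) = 1/(sqrt(9 + 35) + 0) = 1/(sqrt(44) + 0) = 1/(2*sqrt(11) + 0) = 1/(2*sqrt(11)) = sqrt(11)/22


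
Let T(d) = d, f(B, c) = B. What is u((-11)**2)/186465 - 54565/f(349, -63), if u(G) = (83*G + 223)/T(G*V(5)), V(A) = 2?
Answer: -410369399436/2624743495 ≈ -156.35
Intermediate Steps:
u(G) = (223 + 83*G)/(2*G) (u(G) = (83*G + 223)/((G*2)) = (223 + 83*G)/((2*G)) = (1/(2*G))*(223 + 83*G) = (223 + 83*G)/(2*G))
u((-11)**2)/186465 - 54565/f(349, -63) = ((223 + 83*(-11)**2)/(2*((-11)**2)))/186465 - 54565/349 = ((1/2)*(223 + 83*121)/121)*(1/186465) - 54565*1/349 = ((1/2)*(1/121)*(223 + 10043))*(1/186465) - 54565/349 = ((1/2)*(1/121)*10266)*(1/186465) - 54565/349 = (5133/121)*(1/186465) - 54565/349 = 1711/7520755 - 54565/349 = -410369399436/2624743495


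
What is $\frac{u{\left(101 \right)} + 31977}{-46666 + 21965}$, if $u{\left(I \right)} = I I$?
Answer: $- \frac{42178}{24701} \approx -1.7075$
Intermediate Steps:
$u{\left(I \right)} = I^{2}$
$\frac{u{\left(101 \right)} + 31977}{-46666 + 21965} = \frac{101^{2} + 31977}{-46666 + 21965} = \frac{10201 + 31977}{-24701} = 42178 \left(- \frac{1}{24701}\right) = - \frac{42178}{24701}$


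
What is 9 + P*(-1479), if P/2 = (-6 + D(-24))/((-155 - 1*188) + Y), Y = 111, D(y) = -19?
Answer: -1239/4 ≈ -309.75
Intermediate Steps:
P = 25/116 (P = 2*((-6 - 19)/((-155 - 1*188) + 111)) = 2*(-25/((-155 - 188) + 111)) = 2*(-25/(-343 + 111)) = 2*(-25/(-232)) = 2*(-25*(-1/232)) = 2*(25/232) = 25/116 ≈ 0.21552)
9 + P*(-1479) = 9 + (25/116)*(-1479) = 9 - 1275/4 = -1239/4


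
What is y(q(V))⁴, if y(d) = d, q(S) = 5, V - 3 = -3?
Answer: 625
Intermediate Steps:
V = 0 (V = 3 - 3 = 0)
y(q(V))⁴ = 5⁴ = 625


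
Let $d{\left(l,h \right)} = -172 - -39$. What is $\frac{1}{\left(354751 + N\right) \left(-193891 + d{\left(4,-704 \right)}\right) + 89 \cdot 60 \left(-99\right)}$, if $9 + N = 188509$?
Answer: $- \frac{1}{105404260684} \approx -9.4873 \cdot 10^{-12}$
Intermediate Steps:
$N = 188500$ ($N = -9 + 188509 = 188500$)
$d{\left(l,h \right)} = -133$ ($d{\left(l,h \right)} = -172 + 39 = -133$)
$\frac{1}{\left(354751 + N\right) \left(-193891 + d{\left(4,-704 \right)}\right) + 89 \cdot 60 \left(-99\right)} = \frac{1}{\left(354751 + 188500\right) \left(-193891 - 133\right) + 89 \cdot 60 \left(-99\right)} = \frac{1}{543251 \left(-194024\right) + 5340 \left(-99\right)} = \frac{1}{-105403732024 - 528660} = \frac{1}{-105404260684} = - \frac{1}{105404260684}$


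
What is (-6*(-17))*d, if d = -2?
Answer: -204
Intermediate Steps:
(-6*(-17))*d = -6*(-17)*(-2) = 102*(-2) = -204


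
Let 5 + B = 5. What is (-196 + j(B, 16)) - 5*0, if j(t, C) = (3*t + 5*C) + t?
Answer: -116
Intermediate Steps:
B = 0 (B = -5 + 5 = 0)
j(t, C) = 4*t + 5*C
(-196 + j(B, 16)) - 5*0 = (-196 + (4*0 + 5*16)) - 5*0 = (-196 + (0 + 80)) + 0 = (-196 + 80) + 0 = -116 + 0 = -116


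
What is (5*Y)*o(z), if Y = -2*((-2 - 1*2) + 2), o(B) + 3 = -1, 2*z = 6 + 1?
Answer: -80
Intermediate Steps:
z = 7/2 (z = (6 + 1)/2 = (1/2)*7 = 7/2 ≈ 3.5000)
o(B) = -4 (o(B) = -3 - 1 = -4)
Y = 4 (Y = -2*((-2 - 2) + 2) = -2*(-4 + 2) = -2*(-2) = 4)
(5*Y)*o(z) = (5*4)*(-4) = 20*(-4) = -80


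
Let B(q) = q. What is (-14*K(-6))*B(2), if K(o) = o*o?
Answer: -1008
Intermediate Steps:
K(o) = o²
(-14*K(-6))*B(2) = -14*(-6)²*2 = -14*36*2 = -504*2 = -1008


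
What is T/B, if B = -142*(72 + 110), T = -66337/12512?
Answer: 66337/323360128 ≈ 0.00020515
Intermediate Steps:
T = -66337/12512 (T = -66337*1/12512 = -66337/12512 ≈ -5.3019)
B = -25844 (B = -142*182 = -25844)
T/B = -66337/12512/(-25844) = -66337/12512*(-1/25844) = 66337/323360128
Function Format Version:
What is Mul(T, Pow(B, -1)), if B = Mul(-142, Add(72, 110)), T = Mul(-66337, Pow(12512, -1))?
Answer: Rational(66337, 323360128) ≈ 0.00020515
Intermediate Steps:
T = Rational(-66337, 12512) (T = Mul(-66337, Rational(1, 12512)) = Rational(-66337, 12512) ≈ -5.3019)
B = -25844 (B = Mul(-142, 182) = -25844)
Mul(T, Pow(B, -1)) = Mul(Rational(-66337, 12512), Pow(-25844, -1)) = Mul(Rational(-66337, 12512), Rational(-1, 25844)) = Rational(66337, 323360128)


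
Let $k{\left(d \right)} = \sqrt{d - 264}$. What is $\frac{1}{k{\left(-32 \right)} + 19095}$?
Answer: $\frac{19095}{364619321} - \frac{2 i \sqrt{74}}{364619321} \approx 5.237 \cdot 10^{-5} - 4.7185 \cdot 10^{-8} i$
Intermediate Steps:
$k{\left(d \right)} = \sqrt{-264 + d}$
$\frac{1}{k{\left(-32 \right)} + 19095} = \frac{1}{\sqrt{-264 - 32} + 19095} = \frac{1}{\sqrt{-296} + 19095} = \frac{1}{2 i \sqrt{74} + 19095} = \frac{1}{19095 + 2 i \sqrt{74}}$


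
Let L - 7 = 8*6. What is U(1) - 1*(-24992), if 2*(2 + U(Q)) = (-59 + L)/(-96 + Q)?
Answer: 2374052/95 ≈ 24990.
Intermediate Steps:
L = 55 (L = 7 + 8*6 = 7 + 48 = 55)
U(Q) = -2 - 2/(-96 + Q) (U(Q) = -2 + ((-59 + 55)/(-96 + Q))/2 = -2 + (-4/(-96 + Q))/2 = -2 - 2/(-96 + Q))
U(1) - 1*(-24992) = 2*(95 - 1*1)/(-96 + 1) - 1*(-24992) = 2*(95 - 1)/(-95) + 24992 = 2*(-1/95)*94 + 24992 = -188/95 + 24992 = 2374052/95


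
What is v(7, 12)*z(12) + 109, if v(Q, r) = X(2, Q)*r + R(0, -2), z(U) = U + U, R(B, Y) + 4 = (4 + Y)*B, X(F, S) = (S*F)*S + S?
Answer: 30253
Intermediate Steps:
X(F, S) = S + F*S² (X(F, S) = (F*S)*S + S = F*S² + S = S + F*S²)
R(B, Y) = -4 + B*(4 + Y) (R(B, Y) = -4 + (4 + Y)*B = -4 + B*(4 + Y))
z(U) = 2*U
v(Q, r) = -4 + Q*r*(1 + 2*Q) (v(Q, r) = (Q*(1 + 2*Q))*r + (-4 + 4*0 + 0*(-2)) = Q*r*(1 + 2*Q) + (-4 + 0 + 0) = Q*r*(1 + 2*Q) - 4 = -4 + Q*r*(1 + 2*Q))
v(7, 12)*z(12) + 109 = (-4 + 7*12*(1 + 2*7))*(2*12) + 109 = (-4 + 7*12*(1 + 14))*24 + 109 = (-4 + 7*12*15)*24 + 109 = (-4 + 1260)*24 + 109 = 1256*24 + 109 = 30144 + 109 = 30253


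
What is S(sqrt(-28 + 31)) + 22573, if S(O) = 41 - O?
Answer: 22614 - sqrt(3) ≈ 22612.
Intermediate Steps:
S(sqrt(-28 + 31)) + 22573 = (41 - sqrt(-28 + 31)) + 22573 = (41 - sqrt(3)) + 22573 = 22614 - sqrt(3)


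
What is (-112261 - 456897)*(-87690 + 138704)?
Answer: -29035026212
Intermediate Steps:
(-112261 - 456897)*(-87690 + 138704) = -569158*51014 = -29035026212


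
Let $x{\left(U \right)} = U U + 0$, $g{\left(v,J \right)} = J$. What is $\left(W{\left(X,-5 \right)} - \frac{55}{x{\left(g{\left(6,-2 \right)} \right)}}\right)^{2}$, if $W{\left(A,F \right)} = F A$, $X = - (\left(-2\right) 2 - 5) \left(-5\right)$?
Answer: $\frac{714025}{16} \approx 44627.0$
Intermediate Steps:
$x{\left(U \right)} = U^{2}$ ($x{\left(U \right)} = U^{2} + 0 = U^{2}$)
$X = -45$ ($X = - (-4 - 5) \left(-5\right) = \left(-1\right) \left(-9\right) \left(-5\right) = 9 \left(-5\right) = -45$)
$W{\left(A,F \right)} = A F$
$\left(W{\left(X,-5 \right)} - \frac{55}{x{\left(g{\left(6,-2 \right)} \right)}}\right)^{2} = \left(\left(-45\right) \left(-5\right) - \frac{55}{\left(-2\right)^{2}}\right)^{2} = \left(225 - \frac{55}{4}\right)^{2} = \left(\frac{845}{4}\right)^{2} = \frac{714025}{16}$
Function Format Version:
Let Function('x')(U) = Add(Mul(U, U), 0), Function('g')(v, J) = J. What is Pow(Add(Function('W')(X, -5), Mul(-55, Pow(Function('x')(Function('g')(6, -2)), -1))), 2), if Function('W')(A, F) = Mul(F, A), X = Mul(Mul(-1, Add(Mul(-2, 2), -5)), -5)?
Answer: Rational(714025, 16) ≈ 44627.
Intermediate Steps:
Function('x')(U) = Pow(U, 2) (Function('x')(U) = Add(Pow(U, 2), 0) = Pow(U, 2))
X = -45 (X = Mul(Mul(-1, Add(-4, -5)), -5) = Mul(Mul(-1, -9), -5) = Mul(9, -5) = -45)
Function('W')(A, F) = Mul(A, F)
Pow(Add(Function('W')(X, -5), Mul(-55, Pow(Function('x')(Function('g')(6, -2)), -1))), 2) = Pow(Add(Mul(-45, -5), Mul(-55, Pow(Pow(-2, 2), -1))), 2) = Pow(Add(225, Mul(-55, Pow(4, -1))), 2) = Pow(Add(225, Mul(-55, Rational(1, 4))), 2) = Pow(Add(225, Rational(-55, 4)), 2) = Pow(Rational(845, 4), 2) = Rational(714025, 16)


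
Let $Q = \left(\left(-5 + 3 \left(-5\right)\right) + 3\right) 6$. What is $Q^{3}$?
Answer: $-1061208$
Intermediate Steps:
$Q = -102$ ($Q = \left(\left(-5 - 15\right) + 3\right) 6 = \left(-20 + 3\right) 6 = \left(-17\right) 6 = -102$)
$Q^{3} = \left(-102\right)^{3} = -1061208$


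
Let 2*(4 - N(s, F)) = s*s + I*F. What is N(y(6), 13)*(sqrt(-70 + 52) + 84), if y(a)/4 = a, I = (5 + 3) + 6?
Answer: -31500 - 1125*I*sqrt(2) ≈ -31500.0 - 1591.0*I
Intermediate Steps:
I = 14 (I = 8 + 6 = 14)
y(a) = 4*a
N(s, F) = 4 - 7*F - s**2/2 (N(s, F) = 4 - (s*s + 14*F)/2 = 4 - (s**2 + 14*F)/2 = 4 + (-7*F - s**2/2) = 4 - 7*F - s**2/2)
N(y(6), 13)*(sqrt(-70 + 52) + 84) = (4 - 7*13 - (4*6)**2/2)*(sqrt(-70 + 52) + 84) = (4 - 91 - 1/2*24**2)*(sqrt(-18) + 84) = (4 - 91 - 1/2*576)*(3*I*sqrt(2) + 84) = (4 - 91 - 288)*(84 + 3*I*sqrt(2)) = -375*(84 + 3*I*sqrt(2)) = -31500 - 1125*I*sqrt(2)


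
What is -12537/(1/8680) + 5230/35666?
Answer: -1940607743665/17833 ≈ -1.0882e+8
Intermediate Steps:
-12537/(1/8680) + 5230/35666 = -12537/1/8680 + 5230*(1/35666) = -12537*8680 + 2615/17833 = -108821160 + 2615/17833 = -1940607743665/17833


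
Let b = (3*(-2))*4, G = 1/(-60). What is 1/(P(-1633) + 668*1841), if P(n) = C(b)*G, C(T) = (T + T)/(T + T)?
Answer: 60/73787279 ≈ 8.1315e-7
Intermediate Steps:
G = -1/60 ≈ -0.016667
b = -24 (b = -6*4 = -24)
C(T) = 1 (C(T) = (2*T)/((2*T)) = (2*T)*(1/(2*T)) = 1)
P(n) = -1/60 (P(n) = 1*(-1/60) = -1/60)
1/(P(-1633) + 668*1841) = 1/(-1/60 + 668*1841) = 1/(-1/60 + 1229788) = 1/(73787279/60) = 60/73787279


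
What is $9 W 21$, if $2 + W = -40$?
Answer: $-7938$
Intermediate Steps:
$W = -42$ ($W = -2 - 40 = -42$)
$9 W 21 = 9 \left(-42\right) 21 = \left(-378\right) 21 = -7938$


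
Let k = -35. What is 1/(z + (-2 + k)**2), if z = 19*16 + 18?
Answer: 1/1691 ≈ 0.00059137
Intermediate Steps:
z = 322 (z = 304 + 18 = 322)
1/(z + (-2 + k)**2) = 1/(322 + (-2 - 35)**2) = 1/(322 + (-37)**2) = 1/(322 + 1369) = 1/1691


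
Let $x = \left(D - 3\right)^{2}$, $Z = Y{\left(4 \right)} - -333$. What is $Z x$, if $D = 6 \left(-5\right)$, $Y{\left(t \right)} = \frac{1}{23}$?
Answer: $\frac{8341740}{23} \approx 3.6268 \cdot 10^{5}$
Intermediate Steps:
$Y{\left(t \right)} = \frac{1}{23}$
$D = -30$
$Z = \frac{7660}{23}$ ($Z = \frac{1}{23} - -333 = \frac{1}{23} + 333 = \frac{7660}{23} \approx 333.04$)
$x = 1089$ ($x = \left(-30 - 3\right)^{2} = \left(-33\right)^{2} = 1089$)
$Z x = \frac{7660}{23} \cdot 1089 = \frac{8341740}{23}$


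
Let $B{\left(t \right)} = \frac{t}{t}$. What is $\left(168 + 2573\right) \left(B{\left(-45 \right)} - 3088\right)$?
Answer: $-8461467$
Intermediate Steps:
$B{\left(t \right)} = 1$
$\left(168 + 2573\right) \left(B{\left(-45 \right)} - 3088\right) = \left(168 + 2573\right) \left(1 - 3088\right) = 2741 \left(-3087\right) = -8461467$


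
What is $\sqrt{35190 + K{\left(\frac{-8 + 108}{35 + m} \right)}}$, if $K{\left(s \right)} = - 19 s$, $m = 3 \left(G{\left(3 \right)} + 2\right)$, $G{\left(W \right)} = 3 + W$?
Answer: $\frac{\sqrt{122384290}}{59} \approx 187.5$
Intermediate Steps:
$m = 24$ ($m = 3 \left(\left(3 + 3\right) + 2\right) = 3 \left(6 + 2\right) = 3 \cdot 8 = 24$)
$\sqrt{35190 + K{\left(\frac{-8 + 108}{35 + m} \right)}} = \sqrt{35190 - 19 \frac{-8 + 108}{35 + 24}} = \sqrt{35190 - 19 \cdot \frac{100}{59}} = \sqrt{35190 - 19 \cdot 100 \cdot \frac{1}{59}} = \sqrt{35190 - \frac{1900}{59}} = \sqrt{\frac{2074310}{59}} = \frac{\sqrt{122384290}}{59}$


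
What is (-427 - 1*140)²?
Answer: 321489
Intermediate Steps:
(-427 - 1*140)² = (-427 - 140)² = (-567)² = 321489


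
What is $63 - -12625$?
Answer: $12688$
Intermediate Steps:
$63 - -12625 = 63 + 12625 = 12688$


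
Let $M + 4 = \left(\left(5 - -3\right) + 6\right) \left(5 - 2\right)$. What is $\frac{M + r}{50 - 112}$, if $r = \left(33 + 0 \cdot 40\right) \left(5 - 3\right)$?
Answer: $- \frac{52}{31} \approx -1.6774$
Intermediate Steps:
$r = 66$ ($r = \left(33 + 0\right) 2 = 33 \cdot 2 = 66$)
$M = 38$ ($M = -4 + \left(\left(5 - -3\right) + 6\right) \left(5 - 2\right) = -4 + \left(\left(5 + 3\right) + 6\right) 3 = -4 + \left(8 + 6\right) 3 = -4 + 14 \cdot 3 = -4 + 42 = 38$)
$\frac{M + r}{50 - 112} = \frac{38 + 66}{50 - 112} = \frac{104}{-62} = 104 \left(- \frac{1}{62}\right) = - \frac{52}{31}$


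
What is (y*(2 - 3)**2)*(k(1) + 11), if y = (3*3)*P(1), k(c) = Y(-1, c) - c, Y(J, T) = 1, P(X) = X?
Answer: 99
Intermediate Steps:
k(c) = 1 - c
y = 9 (y = (3*3)*1 = 9*1 = 9)
(y*(2 - 3)**2)*(k(1) + 11) = (9*(2 - 3)**2)*((1 - 1*1) + 11) = (9*(-1)**2)*((1 - 1) + 11) = (9*1)*(0 + 11) = 9*11 = 99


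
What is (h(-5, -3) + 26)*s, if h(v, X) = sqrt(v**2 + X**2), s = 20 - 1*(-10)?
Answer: 780 + 30*sqrt(34) ≈ 954.93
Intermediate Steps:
s = 30 (s = 20 + 10 = 30)
h(v, X) = sqrt(X**2 + v**2)
(h(-5, -3) + 26)*s = (sqrt((-3)**2 + (-5)**2) + 26)*30 = (sqrt(9 + 25) + 26)*30 = (sqrt(34) + 26)*30 = (26 + sqrt(34))*30 = 780 + 30*sqrt(34)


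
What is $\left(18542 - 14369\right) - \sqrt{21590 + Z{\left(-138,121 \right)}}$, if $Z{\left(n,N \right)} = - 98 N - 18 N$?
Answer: $4173 - \sqrt{7554} \approx 4086.1$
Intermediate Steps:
$Z{\left(n,N \right)} = - 116 N$
$\left(18542 - 14369\right) - \sqrt{21590 + Z{\left(-138,121 \right)}} = \left(18542 - 14369\right) - \sqrt{21590 - 14036} = 4173 - \sqrt{21590 - 14036} = 4173 - \sqrt{7554}$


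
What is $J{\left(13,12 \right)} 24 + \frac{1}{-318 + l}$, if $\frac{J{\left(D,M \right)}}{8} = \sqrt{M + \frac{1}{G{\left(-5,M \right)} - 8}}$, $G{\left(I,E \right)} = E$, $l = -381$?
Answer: $\frac{469727}{699} \approx 672.0$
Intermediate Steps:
$J{\left(D,M \right)} = 8 \sqrt{M + \frac{1}{-8 + M}}$ ($J{\left(D,M \right)} = 8 \sqrt{M + \frac{1}{M - 8}} = 8 \sqrt{M + \frac{1}{-8 + M}}$)
$J{\left(13,12 \right)} 24 + \frac{1}{-318 + l} = 8 \sqrt{\frac{1 + 12 \left(-8 + 12\right)}{-8 + 12}} \cdot 24 + \frac{1}{-318 - 381} = 8 \sqrt{\frac{1 + 12 \cdot 4}{4}} \cdot 24 + \frac{1}{-699} = 8 \sqrt{\frac{1 + 48}{4}} \cdot 24 - \frac{1}{699} = 8 \sqrt{\frac{1}{4} \cdot 49} \cdot 24 - \frac{1}{699} = 8 \sqrt{\frac{49}{4}} \cdot 24 - \frac{1}{699} = 8 \cdot \frac{7}{2} \cdot 24 - \frac{1}{699} = 28 \cdot 24 - \frac{1}{699} = 672 - \frac{1}{699} = \frac{469727}{699}$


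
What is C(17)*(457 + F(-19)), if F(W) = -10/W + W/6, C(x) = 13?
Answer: 673361/114 ≈ 5906.7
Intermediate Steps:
F(W) = -10/W + W/6 (F(W) = -10/W + W*(⅙) = -10/W + W/6)
C(17)*(457 + F(-19)) = 13*(457 + (-10/(-19) + (⅙)*(-19))) = 13*(457 + (-10*(-1/19) - 19/6)) = 13*(457 + (10/19 - 19/6)) = 13*(457 - 301/114) = 13*(51797/114) = 673361/114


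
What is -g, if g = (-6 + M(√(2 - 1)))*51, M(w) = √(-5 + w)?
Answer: 306 - 102*I ≈ 306.0 - 102.0*I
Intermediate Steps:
g = -306 + 102*I (g = (-6 + √(-5 + √(2 - 1)))*51 = (-6 + √(-5 + √1))*51 = (-6 + √(-5 + 1))*51 = (-6 + √(-4))*51 = (-6 + 2*I)*51 = -306 + 102*I ≈ -306.0 + 102.0*I)
-g = -(-306 + 102*I) = 306 - 102*I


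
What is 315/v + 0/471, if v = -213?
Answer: -105/71 ≈ -1.4789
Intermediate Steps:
315/v + 0/471 = 315/(-213) + 0/471 = 315*(-1/213) + 0*(1/471) = -105/71 + 0 = -105/71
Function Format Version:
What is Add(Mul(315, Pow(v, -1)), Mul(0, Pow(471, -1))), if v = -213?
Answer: Rational(-105, 71) ≈ -1.4789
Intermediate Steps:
Add(Mul(315, Pow(v, -1)), Mul(0, Pow(471, -1))) = Add(Mul(315, Pow(-213, -1)), Mul(0, Pow(471, -1))) = Add(Mul(315, Rational(-1, 213)), Mul(0, Rational(1, 471))) = Add(Rational(-105, 71), 0) = Rational(-105, 71)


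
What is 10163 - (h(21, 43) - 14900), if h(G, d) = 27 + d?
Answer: 24993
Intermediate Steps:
10163 - (h(21, 43) - 14900) = 10163 - ((27 + 43) - 14900) = 10163 - (70 - 14900) = 10163 - 1*(-14830) = 10163 + 14830 = 24993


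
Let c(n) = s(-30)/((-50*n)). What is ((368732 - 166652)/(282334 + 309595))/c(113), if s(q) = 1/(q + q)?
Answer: 68505120000/591929 ≈ 1.1573e+5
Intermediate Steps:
s(q) = 1/(2*q)
c(n) = 1/(3000*n) (c(n) = ((½)/(-30))/((-50*n)) = ((½)*(-1/30))*(-1/(50*n)) = -(-1)/(3000*n) = 1/(3000*n))
((368732 - 166652)/(282334 + 309595))/c(113) = ((368732 - 166652)/(282334 + 309595))/(((1/3000)/113)) = (202080/591929)/(((1/3000)*(1/113))) = (202080*(1/591929))/(1/339000) = (202080/591929)*339000 = 68505120000/591929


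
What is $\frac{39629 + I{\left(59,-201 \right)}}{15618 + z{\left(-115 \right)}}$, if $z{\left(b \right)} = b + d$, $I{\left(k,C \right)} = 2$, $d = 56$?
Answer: $\frac{39631}{15559} \approx 2.5471$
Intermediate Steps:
$z{\left(b \right)} = 56 + b$ ($z{\left(b \right)} = b + 56 = 56 + b$)
$\frac{39629 + I{\left(59,-201 \right)}}{15618 + z{\left(-115 \right)}} = \frac{39629 + 2}{15618 + \left(56 - 115\right)} = \frac{39631}{15618 - 59} = \frac{39631}{15559}$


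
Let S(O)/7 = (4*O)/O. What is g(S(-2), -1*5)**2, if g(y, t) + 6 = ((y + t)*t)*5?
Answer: 337561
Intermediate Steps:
S(O) = 28 (S(O) = 7*((4*O)/O) = 7*4 = 28)
g(y, t) = -6 + 5*t*(t + y) (g(y, t) = -6 + ((y + t)*t)*5 = -6 + ((t + y)*t)*5 = -6 + (t*(t + y))*5 = -6 + 5*t*(t + y))
g(S(-2), -1*5)**2 = (-6 + 5*(-1*5)**2 + 5*(-1*5)*28)**2 = (-6 + 5*(-5)**2 + 5*(-5)*28)**2 = (-6 + 5*25 - 700)**2 = (-6 + 125 - 700)**2 = (-581)**2 = 337561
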